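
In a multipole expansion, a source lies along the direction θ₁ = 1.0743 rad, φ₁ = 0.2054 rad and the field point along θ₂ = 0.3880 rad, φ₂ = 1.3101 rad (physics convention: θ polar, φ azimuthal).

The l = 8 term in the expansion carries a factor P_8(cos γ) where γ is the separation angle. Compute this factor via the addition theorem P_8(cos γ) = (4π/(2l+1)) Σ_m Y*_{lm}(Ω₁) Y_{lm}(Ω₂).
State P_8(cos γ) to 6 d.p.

0.188170

Addition theorem: P_8(cos γ) = (4π/17) Σ_m Y*_{lm}(Ω₁) Y_{lm}(Ω₂), m = −8…8:
  m=-8: Y*=-0.013319+0.183635i  Y=-0.000107+0.000188i  product -0.000033-0.000022i
  m=-7: Y*=+0.052908+0.395468i  Y=-0.002050-0.000532i  product +0.000102-0.000839i
  m=-6: Y*=+0.138782+0.394340i  Y=-0.000087-0.013085i  product +0.005148-0.001850i
  m=-5: Y*=+0.042506+0.070304i  Y=+0.055448-0.015185i  product +0.003424+0.003253i
  m=-4: Y*=-0.213840-0.229911i  Y=+0.092349+0.158335i  product +0.016655-0.055090i
  m=-3: Y*=-0.205788-0.145737i  Y=-0.288712+0.290629i  product +0.101769-0.017732i
  m=-2: Y*=+0.181964+0.079260i  Y=-0.490341-0.281658i  product -0.066900-0.090116i
  m=-1: Y*=+0.290036+0.060426i  Y=+0.067963-0.254767i  product +0.035106-0.069785i
  m=+0: Y*=-0.157870-0.000000i  Y=-0.405511+0.000000i  product +0.064018+0.000000i
  m=+1: Y*=-0.290036+0.060426i  Y=-0.067963-0.254767i  product +0.035106+0.069785i
  m=+2: Y*=+0.181964-0.079260i  Y=-0.490341+0.281658i  product -0.066900+0.090116i
  m=+3: Y*=+0.205788-0.145737i  Y=+0.288712+0.290629i  product +0.101769+0.017732i
  m=+4: Y*=-0.213840+0.229911i  Y=+0.092349-0.158335i  product +0.016655+0.055090i
  m=+5: Y*=-0.042506+0.070304i  Y=-0.055448-0.015185i  product +0.003424-0.003253i
  m=+6: Y*=+0.138782-0.394340i  Y=-0.000087+0.013085i  product +0.005148+0.001850i
  m=+7: Y*=-0.052908+0.395468i  Y=+0.002050-0.000532i  product +0.000102+0.000839i
  m=+8: Y*=-0.013319-0.183635i  Y=-0.000107-0.000188i  product -0.000033+0.000022i
Σ over m = +0.254560+0.000000i; ×(4π/17) → +0.188170+0.000000i. Real part: 0.188170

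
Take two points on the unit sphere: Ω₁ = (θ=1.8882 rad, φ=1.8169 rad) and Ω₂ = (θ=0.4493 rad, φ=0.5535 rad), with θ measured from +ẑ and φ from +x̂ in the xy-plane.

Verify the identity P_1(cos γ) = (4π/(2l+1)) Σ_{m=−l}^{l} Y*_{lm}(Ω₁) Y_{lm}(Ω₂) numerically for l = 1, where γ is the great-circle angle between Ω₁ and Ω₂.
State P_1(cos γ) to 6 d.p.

Summing Y*_{l m}(θ₁,φ₁)·Y_{l m}(θ₂,φ₂) over m ∈ [−1, 1]; prefactor 4π/(2·1+1) = 4.188790:
  m=-1: -0.07997 + 0.31835j × 0.12765 - 0.07888j = 0.01490 + 0.04695j  (running Σ = 0.01490 + 0.04695j)
  m=0: -0.15249 + 0.00000j × 0.44011 + 0.00000j = -0.06711 + 0.00000j  (running Σ = -0.05221 + 0.04695j)
  m=1: 0.07997 + 0.31835j × -0.12765 - 0.07888j = 0.01490 - 0.04695j  (running Σ = -0.03731 + 0.00000j)
Accumulated sum -0.03731 + 0.00000j; after 4π/(2l+1) scaling, -0.15627 + 0.00000j ⇒ P_1 = -0.156270

-0.156270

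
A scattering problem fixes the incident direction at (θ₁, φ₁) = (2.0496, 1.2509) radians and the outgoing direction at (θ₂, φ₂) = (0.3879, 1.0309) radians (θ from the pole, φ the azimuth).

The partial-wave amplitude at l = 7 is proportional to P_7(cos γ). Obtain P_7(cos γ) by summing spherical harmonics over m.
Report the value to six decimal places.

Term-by-term m-sum for l=7 (normalisation 4π/15 = 0.837758):
  [-7]  conj(Y_{7,-7})(Ω₁) = (-0.170248, 0.134459) ; Y_{7,-7}(Ω₂) = (0.000330, -0.000445) ; Δ = (0.000004, 0.000120)
  [-6]  conj(Y_{7,-6})(Ω₁) = (-0.143921, -0.396016) ; Y_{7,-6}(Ω₂) = (0.005048, 0.000495) ; Δ = (-0.000530, -0.002070)
  [-5]  conj(Y_{7,-5})(Ω₁) = (0.355403, -0.010198) ; Y_{7,-5}(Ω₂) = (0.012325, 0.026037) ; Δ = (0.004646, 0.009128)
  [-4]  conj(Y_{7,-4})(Ω₁) = (0.014494, -0.048355) ; Y_{7,-4}(Ω₂) = (-0.062861, 0.094130) ; Δ = (0.003641, 0.004404)
  [-3]  conj(Y_{7,-3})(Ω₁) = (0.289284, 0.202663) ; Y_{7,-3}(Ω₂) = (-0.307671, -0.015055) ; Δ = (-0.085953, -0.066709)
  [-2]  conj(Y_{7,-2})(Ω₁) = (-0.086817, 0.064611) ; Y_{7,-2}(Ω₂) = (-0.251557, -0.470482) ; Δ = (0.052238, 0.024593)
  [-1]  conj(Y_{7,-1})(Ω₁) = (0.097264, 0.293606) ; Y_{7,-1}(Ω₂) = (0.212981, -0.355389) ; Δ = (0.125060, 0.027966)
  [+0]  conj(Y_{7,0})(Ω₁) = (-0.149181, -0.000000) ; Y_{7,0}(Ω₂) = (-0.252896, 0.000000) ; Δ = (0.037727, 0.000000)
  [+1]  conj(Y_{7,1})(Ω₁) = (-0.097264, 0.293606) ; Y_{7,1}(Ω₂) = (-0.212981, -0.355389) ; Δ = (0.125060, -0.027966)
  [+2]  conj(Y_{7,2})(Ω₁) = (-0.086817, -0.064611) ; Y_{7,2}(Ω₂) = (-0.251557, 0.470482) ; Δ = (0.052238, -0.024593)
  [+3]  conj(Y_{7,3})(Ω₁) = (-0.289284, 0.202663) ; Y_{7,3}(Ω₂) = (0.307671, -0.015055) ; Δ = (-0.085953, 0.066709)
  [+4]  conj(Y_{7,4})(Ω₁) = (0.014494, 0.048355) ; Y_{7,4}(Ω₂) = (-0.062861, -0.094130) ; Δ = (0.003641, -0.004404)
  [+5]  conj(Y_{7,5})(Ω₁) = (-0.355403, -0.010198) ; Y_{7,5}(Ω₂) = (-0.012325, 0.026037) ; Δ = (0.004646, -0.009128)
  [+6]  conj(Y_{7,6})(Ω₁) = (-0.143921, 0.396016) ; Y_{7,6}(Ω₂) = (0.005048, -0.000495) ; Δ = (-0.000530, 0.002070)
  [+7]  conj(Y_{7,7})(Ω₁) = (0.170248, 0.134459) ; Y_{7,7}(Ω₂) = (-0.000330, -0.000445) ; Δ = (0.000004, -0.000120)
Σ over m = (0.235936, 0.000000); ×(4π/15) → (0.197657, 0.000000). Real part: 0.197657

0.197657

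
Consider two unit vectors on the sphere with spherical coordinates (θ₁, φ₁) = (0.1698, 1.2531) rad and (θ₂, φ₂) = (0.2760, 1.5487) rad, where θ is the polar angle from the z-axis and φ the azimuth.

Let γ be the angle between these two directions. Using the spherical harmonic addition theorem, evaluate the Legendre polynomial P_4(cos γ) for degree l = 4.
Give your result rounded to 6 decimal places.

0.924990

Expand P_4 via completeness: Σ_{m} conj(Y_{4,m}) at Ω₁ times Y_{4,m} at Ω₂ —
  term(m=-4) = +0.000000-0.000001i   from Y*(Ω₁)=+0.000107-0.000345i, Y(Ω₂)=+0.002431+0.000215i
  term(m=-3) = +0.000092-0.000112i   from Y*(Ω₁)=-0.004853-0.003448i, Y(Ω₂)=-0.001614+0.024318i
  term(m=-2) = +0.006263-0.004204i   from Y*(Ω₁)=-0.044593+0.032883i, Y(Ω₂)=-0.136006-0.006014i
  term(m=-1) = +0.123653-0.037655i   from Y*(Ω₁)=+0.093536+0.284446i, Y(Ω₂)=+0.009538-0.431580i
  term(m=+0) = +0.402460+0.000000i   from Y*(Ω₁)=+0.728471-0.000000i, Y(Ω₂)=+0.552472+0.000000i
  term(m=+1) = +0.123653+0.037655i   from Y*(Ω₁)=-0.093536+0.284446i, Y(Ω₂)=-0.009538-0.431580i
  term(m=+2) = +0.006263+0.004204i   from Y*(Ω₁)=-0.044593-0.032883i, Y(Ω₂)=-0.136006+0.006014i
  term(m=+3) = +0.000092+0.000112i   from Y*(Ω₁)=+0.004853-0.003448i, Y(Ω₂)=+0.001614+0.024318i
  term(m=+4) = +0.000000+0.000001i   from Y*(Ω₁)=+0.000107+0.000345i, Y(Ω₂)=+0.002431-0.000215i
Accumulated sum +0.662475-0.000000i; after 4π/(2l+1) scaling, +0.924990-0.000000i ⇒ P_4 = 0.924990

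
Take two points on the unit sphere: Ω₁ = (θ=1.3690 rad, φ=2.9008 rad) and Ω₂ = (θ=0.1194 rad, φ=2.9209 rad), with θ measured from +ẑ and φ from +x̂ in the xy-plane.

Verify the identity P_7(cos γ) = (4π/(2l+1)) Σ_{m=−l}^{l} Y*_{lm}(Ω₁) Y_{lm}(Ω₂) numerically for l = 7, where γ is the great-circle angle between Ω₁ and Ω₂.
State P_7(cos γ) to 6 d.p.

-0.198616

Term-by-term m-sum for l=7 (normalisation 4π/15 = 0.837758):
  m=-7: (0.049601, 0.430344) × (-0.000000, -0.000000) = (0.000000, -0.000000)  (running Σ = (0.000000, -0.000000))
  m=-6: (0.041684, -0.328966) × (0.000001, 0.000005) = (0.000002, -0.000000)  (running Σ = (0.000002, -0.000000))
  m=-5: (0.056750, -0.147699) × (-0.000047, -0.000093) = (-0.000016, 0.000002)  (running Σ = (-0.000015, 0.000001))
  m=-4: (-0.191688, 0.275655) × (0.000914, 0.001112) = (-0.000482, 0.000039)  (running Σ = (-0.000496, 0.000040))
  m=-3: (-0.045224, 0.039855) × (-0.011342, -0.008840) = (0.000865, -0.000052)  (running Σ = (0.000369, -0.000012))
  m=-2: (0.288415, -0.150734) × (0.090740, 0.042872) = (0.032633, -0.001313)  (running Σ = (0.033002, -0.001325))
  m=-1: (0.021136, -0.005190) × (-0.430800, -0.096649) = (-0.009607, 0.000193)  (running Σ = (0.023395, -0.001131))
  m=0: (-0.320754, -0.000000) × (0.885009, 0.000000) = (-0.283871, -0.000000)  (running Σ = (-0.260476, -0.001131))
  m=1: (-0.021136, -0.005190) × (0.430800, -0.096649) = (-0.009607, -0.000193)  (running Σ = (-0.270083, -0.001325))
  m=2: (0.288415, 0.150734) × (0.090740, -0.042872) = (0.032633, 0.001313)  (running Σ = (-0.237450, -0.000012))
  m=3: (0.045224, 0.039855) × (0.011342, -0.008840) = (0.000865, 0.000052)  (running Σ = (-0.236585, 0.000040))
  m=4: (-0.191688, -0.275655) × (0.000914, -0.001112) = (-0.000482, -0.000039)  (running Σ = (-0.237066, 0.000001))
  m=5: (-0.056750, -0.147699) × (0.000047, -0.000093) = (-0.000016, -0.000002)  (running Σ = (-0.237083, -0.000000))
  m=6: (0.041684, 0.328966) × (0.000001, -0.000005) = (0.000002, 0.000000)  (running Σ = (-0.237081, -0.000000))
  m=7: (-0.049601, 0.430344) × (0.000000, -0.000000) = (0.000000, 0.000000)  (running Σ = (-0.237081, 0.000000))
Total Σ_m = (-0.237081, 0.000000). Multiply by 0.837758: (-0.198616, 0.000000). P_7(cos γ) = -0.198616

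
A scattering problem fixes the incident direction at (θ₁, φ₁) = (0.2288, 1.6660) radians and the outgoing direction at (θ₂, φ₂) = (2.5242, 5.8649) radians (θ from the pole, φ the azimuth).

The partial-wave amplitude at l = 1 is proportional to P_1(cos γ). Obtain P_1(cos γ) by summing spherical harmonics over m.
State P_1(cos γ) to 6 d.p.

Summing Y*_{l m}(θ₁,φ₁)·Y_{l m}(θ₂,φ₂) over m ∈ [−1, 1]; prefactor 4π/(2·1+1) = 4.188790:
  m=-1: -0.007449+0.078006i × +0.182767+0.081243i = -0.007699+0.013652i  (running Σ = -0.007699+0.013652i)
  m=0: +0.475869-0.000000i × -0.398402+0.000000i = -0.189587+0.000000i  (running Σ = -0.197286+0.013652i)
  m=1: +0.007449+0.078006i × -0.182767+0.081243i = -0.007699-0.013652i  (running Σ = -0.204985+0.000000i)
Total Σ_m = -0.204985+0.000000i. Multiply by 4.188790: -0.858639+0.000000i. P_1(cos γ) = -0.858639

-0.858639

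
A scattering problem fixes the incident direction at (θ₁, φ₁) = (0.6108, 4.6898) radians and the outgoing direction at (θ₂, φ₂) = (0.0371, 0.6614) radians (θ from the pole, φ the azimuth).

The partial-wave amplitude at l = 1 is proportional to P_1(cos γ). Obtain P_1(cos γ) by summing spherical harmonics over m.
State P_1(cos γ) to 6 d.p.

Expand P_1 via completeness: Σ_{m} conj(Y_{1,m}) at Ω₁ times Y_{1,m} at Ω₂ —
  m=-1: (-0.004476, -0.198098) × (0.010113, -0.007871) = (-0.001605, -0.001968)  (running Σ = (-0.001605, -0.001968))
  m=0: (0.400258, -0.000000) × (0.488266, 0.000000) = (0.195433, 0.000000)  (running Σ = (0.193828, -0.001968))
  m=1: (0.004476, -0.198098) × (-0.010113, -0.007871) = (-0.001605, 0.001968)  (running Σ = (0.192223, 0.000000))
Accumulated sum (0.192223, 0.000000); after 4π/(2l+1) scaling, (0.805184, 0.000000) ⇒ P_1 = 0.805184

0.805184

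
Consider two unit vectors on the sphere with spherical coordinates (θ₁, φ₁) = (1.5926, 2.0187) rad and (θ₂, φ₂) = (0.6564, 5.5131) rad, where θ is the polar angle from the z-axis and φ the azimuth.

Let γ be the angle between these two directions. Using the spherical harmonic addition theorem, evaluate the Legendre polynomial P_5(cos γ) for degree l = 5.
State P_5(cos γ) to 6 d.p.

0.127354

Expand P_5 via completeness: Σ_{m} conj(Y_{5,m}) at Ω₁ times Y_{5,m} at Ω₂ —
  [-5]  conj(Y_{5,-5})(Ω₁) = -0.363732-0.287413i ; Y_{5,-5}(Ω₂) = -0.029824-0.025574i ; Δ = +0.003498+0.017874i
  [-4]  conj(Y_{5,-4})(Ω₁) = +0.007002-0.031192i ; Y_{5,-4}(Ω₂) = -0.160969+0.009872i ; Δ = -0.000819+0.005090i
  [-3]  conj(Y_{5,-3})(Ω₁) = -0.335381+0.077497i ; Y_{5,-3}(Ω₂) = -0.246285+0.270020i ; Δ = +0.061674-0.109646i
  [-2]  conj(Y_{5,-2})(Ω₁) = -0.023045-0.028792i ; Y_{5,-2}(Ω₂) = +0.013515+0.441166i ; Δ = +0.012391-0.010556i
  [-1]  conj(Y_{5,-1})(Ω₁) = -0.137751+0.286700i ; Y_{5,-1}(Ω₂) = +0.068018+0.065966i ; Δ = -0.028282+0.010414i
  [+0]  conj(Y_{5,0})(Ω₁) = -0.038161-0.000000i ; Y_{5,0}(Ω₂) = -0.381495+0.000000i ; Δ = +0.014558+0.000000i
  [+1]  conj(Y_{5,1})(Ω₁) = +0.137751+0.286700i ; Y_{5,1}(Ω₂) = -0.068018+0.065966i ; Δ = -0.028282-0.010414i
  [+2]  conj(Y_{5,2})(Ω₁) = -0.023045+0.028792i ; Y_{5,2}(Ω₂) = +0.013515-0.441166i ; Δ = +0.012391+0.010556i
  [+3]  conj(Y_{5,3})(Ω₁) = +0.335381+0.077497i ; Y_{5,3}(Ω₂) = +0.246285+0.270020i ; Δ = +0.061674+0.109646i
  [+4]  conj(Y_{5,4})(Ω₁) = +0.007002+0.031192i ; Y_{5,4}(Ω₂) = -0.160969-0.009872i ; Δ = -0.000819-0.005090i
  [+5]  conj(Y_{5,5})(Ω₁) = +0.363732-0.287413i ; Y_{5,5}(Ω₂) = +0.029824-0.025574i ; Δ = +0.003498-0.017874i
Total Σ_m = +0.111479-0.000000i. Multiply by 1.142397: +0.127354-0.000000i. P_5(cos γ) = 0.127354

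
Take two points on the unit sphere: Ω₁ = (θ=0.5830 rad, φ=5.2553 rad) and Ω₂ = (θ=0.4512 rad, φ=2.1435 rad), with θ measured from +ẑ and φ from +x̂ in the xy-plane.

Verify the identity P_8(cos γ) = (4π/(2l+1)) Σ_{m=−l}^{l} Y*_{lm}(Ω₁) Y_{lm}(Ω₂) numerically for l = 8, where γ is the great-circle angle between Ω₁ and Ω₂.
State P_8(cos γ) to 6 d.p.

-0.041616

Addition theorem: P_8(cos γ) = (4π/17) Σ_m Y*_{lm}(Ω₁) Y_{lm}(Ω₂), m = −8…8:
  m=-8: -0.00157 - 0.00406j × -0.00009 + 0.00067j = 0.00000 - 0.00000j  (running Σ = 0.00000 - 0.00000j)
  m=-7: 0.01615 - 0.02086j × -0.00424 - 0.00360j = -0.00014 + 0.00003j  (running Σ = -0.00014 + 0.00003j)
  m=-6: 0.09841 + 0.01145j × 0.02760 - 0.00838j = 0.00281 - 0.00051j  (running Σ = 0.00267 - 0.00048j)
  m=-5: 0.10598 + 0.23291j × -0.02897 + 0.10147j = -0.02670 + 0.00401j  (running Σ = -0.02403 + 0.00353j)
  m=-4: -0.25386 + 0.37040j × -0.18206 - 0.20757j = 0.12310 - 0.01474j  (running Σ = 0.09907 - 0.01121j)
  m=-3: -0.46426 - 0.02693j × 0.48495 - 0.07196j = -0.22708 + 0.02035j  (running Σ = -0.12801 + 0.00914j)
  m=-2: -0.04320 - 0.08198j × -0.19975 + 0.44089j = 0.04477 - 0.00267j  (running Σ = -0.08324 + 0.00647j)
  m=-1: -0.19858 + 0.32911j × -0.00084 - 0.00130j = 0.00059 - 0.00002j  (running Σ = -0.08265 + 0.00645j)
  m=0: -0.22875 + 0.00000j × -0.47651 + 0.00000j = 0.10900 + 0.00000j  (running Σ = 0.02635 + 0.00645j)
  m=1: 0.19858 + 0.32911j × 0.00084 - 0.00130j = 0.00059 + 0.00002j  (running Σ = 0.02694 + 0.00647j)
  m=2: -0.04320 + 0.08198j × -0.19975 - 0.44089j = 0.04477 + 0.00267j  (running Σ = 0.07172 + 0.00914j)
  m=3: 0.46426 - 0.02693j × -0.48495 - 0.07196j = -0.22708 - 0.02035j  (running Σ = -0.15537 - 0.01121j)
  m=4: -0.25386 - 0.37040j × -0.18206 + 0.20757j = 0.12310 + 0.01474j  (running Σ = -0.03227 + 0.00353j)
  m=5: -0.10598 + 0.23291j × 0.02897 + 0.10147j = -0.02670 - 0.00401j  (running Σ = -0.05897 - 0.00048j)
  m=6: 0.09841 - 0.01145j × 0.02760 + 0.00838j = 0.00281 + 0.00051j  (running Σ = -0.05616 + 0.00003j)
  m=7: -0.01615 - 0.02086j × 0.00424 - 0.00360j = -0.00014 - 0.00003j  (running Σ = -0.05630 - 0.00000j)
  m=8: -0.00157 + 0.00406j × -0.00009 - 0.00067j = 0.00000 + 0.00000j  (running Σ = -0.05630 + 0.00000j)
Σ over m = -0.05630 + 0.00000j; ×(4π/17) → -0.04162 + 0.00000j. Real part: -0.041616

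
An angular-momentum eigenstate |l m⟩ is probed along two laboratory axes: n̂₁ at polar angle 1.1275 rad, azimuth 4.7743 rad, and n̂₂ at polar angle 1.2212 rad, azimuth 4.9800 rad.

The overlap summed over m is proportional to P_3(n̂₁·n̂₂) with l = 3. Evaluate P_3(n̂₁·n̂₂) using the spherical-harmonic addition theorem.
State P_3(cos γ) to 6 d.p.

0.870023

Expand P_3 via completeness: Σ_{m} conj(Y_{3,m}) at Ω₁ times Y_{3,m} at Ω₂ —
  m=-3: Y*=(-0.056796, 0.302268)  Y=(-0.248886, -0.240356)  product (0.086788, -0.061579)
  m=-2: Y*=(-0.354967, -0.044179)  Y=(-0.265772, 0.157591)  product (0.101302, -0.044198)
  m=-1: Y*=(-0.001448, 0.023352)  Y=(-0.033192, -0.121055)  product (0.002875, -0.000600)
  m=+0: Y*=(-0.332953, -0.000000)  Y=(-0.308481, 0.000000)  product (0.102710, 0.000000)
  m=+1: Y*=(0.001448, 0.023352)  Y=(0.033192, -0.121055)  product (0.002875, 0.000600)
  m=+2: Y*=(-0.354967, 0.044179)  Y=(-0.265772, -0.157591)  product (0.101302, 0.044198)
  m=+3: Y*=(0.056796, 0.302268)  Y=(0.248886, -0.240356)  product (0.086788, 0.061579)
Accumulated sum (0.484639, -0.000000); after 4π/(2l+1) scaling, (0.870023, -0.000000) ⇒ P_3 = 0.870023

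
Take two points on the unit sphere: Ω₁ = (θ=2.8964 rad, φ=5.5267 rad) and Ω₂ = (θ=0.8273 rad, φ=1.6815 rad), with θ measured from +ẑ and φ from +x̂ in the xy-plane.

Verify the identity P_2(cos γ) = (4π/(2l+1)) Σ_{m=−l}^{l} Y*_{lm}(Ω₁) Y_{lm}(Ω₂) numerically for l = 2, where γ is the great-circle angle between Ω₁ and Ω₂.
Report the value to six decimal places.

0.442966

Summing Y*_{l m}(θ₁,φ₁)·Y_{l m}(θ₂,φ₂) over m ∈ [−2, 2]; prefactor 4π/(2·2+1) = 2.513274:
  m=-2: (0.001315, -0.022723) × (-0.204195, 0.045964) = (0.000776, 0.004700)  (running Σ = (0.000776, 0.004700))
  m=-1: (-0.132303, 0.124866) × (-0.042525, -0.382562) = (0.053395, 0.045304)  (running Σ = (0.054171, 0.050005))
  m=0: (0.575030, -0.000000) × (0.118096, 0.000000) = (0.067909, 0.000000)  (running Σ = (0.122080, 0.050005))
  m=1: (0.132303, 0.124866) × (0.042525, -0.382562) = (0.053395, -0.045304)  (running Σ = (0.175475, 0.004700))
  m=2: (0.001315, 0.022723) × (-0.204195, -0.045964) = (0.000776, -0.004700)  (running Σ = (0.176250, 0.000000))
Accumulated sum (0.176250, 0.000000); after 4π/(2l+1) scaling, (0.442966, 0.000000) ⇒ P_2 = 0.442966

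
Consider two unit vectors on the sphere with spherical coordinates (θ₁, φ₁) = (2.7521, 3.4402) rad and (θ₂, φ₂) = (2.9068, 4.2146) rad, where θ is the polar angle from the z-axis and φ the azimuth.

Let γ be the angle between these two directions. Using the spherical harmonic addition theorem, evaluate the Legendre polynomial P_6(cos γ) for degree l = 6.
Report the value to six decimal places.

0.354607

Summing Y*_{l m}(θ₁,φ₁)·Y_{l m}(θ₂,φ₂) over m ∈ [−6, 6]; prefactor 4π/(2·6+1) = 0.966644:
  m=-6: -0.00032 + 0.00141j × 0.00008 - 0.00001j = -0.00000 + 0.00000j  (running Σ = -0.00000 + 0.00000j)
  m=-5: 0.00095 + 0.01218j × 0.00067 + 0.00088j = -0.00001 + 0.00001j  (running Σ = -0.00001 + 0.00001j)
  m=-4: 0.02294 + 0.05804j × -0.00401 + 0.00897j = -0.00061 - 0.00003j  (running Σ = -0.00062 - 0.00002j)
  m=-3: 0.13223 + 0.16521j × -0.05889 + 0.00457j = -0.00854 - 0.00912j  (running Σ = -0.00916 - 0.00914j)
  m=-2: 0.37920 + 0.25788j × -0.12945 - 0.19966j = 0.00240 - 0.10909j  (running Σ = -0.00676 - 0.11823j)
  m=-1: 0.48346 + 0.14881j × 0.27365 - 0.50355j = 0.20723 - 0.20272j  (running Σ = 0.20046 - 0.32095j)
  m=0: -0.06721 + 0.00000j × 0.50716 + 0.00000j = -0.03409 + 0.00000j  (running Σ = 0.16638 - 0.32095j)
  m=1: -0.48346 + 0.14881j × -0.27365 - 0.50355j = 0.20723 + 0.20272j  (running Σ = 0.37361 - 0.11823j)
  m=2: 0.37920 - 0.25788j × -0.12945 + 0.19966j = 0.00240 + 0.10909j  (running Σ = 0.37601 - 0.00914j)
  m=3: -0.13223 + 0.16521j × 0.05889 + 0.00457j = -0.00854 + 0.00912j  (running Σ = 0.36747 - 0.00002j)
  m=4: 0.02294 - 0.05804j × -0.00401 - 0.00897j = -0.00061 + 0.00003j  (running Σ = 0.36685 + 0.00001j)
  m=5: -0.00095 + 0.01218j × -0.00067 + 0.00088j = -0.00001 - 0.00001j  (running Σ = 0.36684 + 0.00000j)
  m=6: -0.00032 - 0.00141j × 0.00008 + 0.00001j = -0.00000 - 0.00000j  (running Σ = 0.36684 - 0.00000j)
Total Σ_m = 0.36684 - 0.00000j. Multiply by 0.966644: 0.35461 - 0.00000j. P_6(cos γ) = 0.354607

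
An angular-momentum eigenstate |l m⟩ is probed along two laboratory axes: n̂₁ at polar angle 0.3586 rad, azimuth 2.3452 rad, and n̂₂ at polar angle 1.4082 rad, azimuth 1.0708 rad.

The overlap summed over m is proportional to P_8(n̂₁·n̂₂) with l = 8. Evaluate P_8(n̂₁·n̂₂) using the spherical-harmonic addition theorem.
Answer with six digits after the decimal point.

Addition theorem: P_8(cos γ) = (4π/17) Σ_m Y*_{lm}(Ω₁) Y_{lm}(Ω₂), m = −8…8:
  m=-8: +0.000118-0.000010i × -0.302966-0.350760i = -0.000039-0.000038i  (running Σ = -0.000039-0.000038i)
  m=-7: -0.000962-0.000824i × +0.106677-0.284808i = -0.000337+0.000186i  (running Σ = -0.000377+0.000148i)
  m=-6: +0.000564+0.008530i × -0.208849+0.029775i = -0.000372-0.001765i  (running Σ = -0.000748-0.001617i)
  m=-5: +0.027463-0.030662i × -0.192184-0.257257i = -0.013166-0.001172i  (running Σ = -0.013914-0.002789i)
  m=-4: -0.144477+0.006358i × -0.048498+0.105973i = +0.006333-0.015619i  (running Σ = -0.007581-0.018408i)
  m=-3: +0.262945+0.246147i × -0.317890+0.022547i = -0.089137-0.072319i  (running Σ = -0.096719-0.090728i)
  m=-2: -0.012573-0.571701i × +0.039177+0.061014i = +0.034389-0.023165i  (running Σ = -0.062330-0.113892i)
  m=-1: -0.265511+0.271415i × -0.151083+0.276559i = -0.034948-0.114436i  (running Σ = -0.097277-0.228328i)
  m=0: -0.325069-0.000000i × +0.059310+0.000000i = -0.019280-0.000000i  (running Σ = -0.116557-0.228328i)
  m=1: +0.265511+0.271415i × +0.151083+0.276559i = -0.034948+0.114436i  (running Σ = -0.151505-0.113892i)
  m=2: -0.012573+0.571701i × +0.039177-0.061014i = +0.034389+0.023165i  (running Σ = -0.117116-0.090728i)
  m=3: -0.262945+0.246147i × +0.317890+0.022547i = -0.089137+0.072319i  (running Σ = -0.206253-0.018408i)
  m=4: -0.144477-0.006358i × -0.048498-0.105973i = +0.006333+0.015619i  (running Σ = -0.199920-0.002789i)
  m=5: -0.027463-0.030662i × +0.192184-0.257257i = -0.013166+0.001172i  (running Σ = -0.213086-0.001617i)
  m=6: +0.000564-0.008530i × -0.208849-0.029775i = -0.000372+0.001765i  (running Σ = -0.213458+0.000148i)
  m=7: +0.000962-0.000824i × -0.106677-0.284808i = -0.000337-0.000186i  (running Σ = -0.213795-0.000038i)
  m=8: +0.000118+0.000010i × -0.302966+0.350760i = -0.000039+0.000038i  (running Σ = -0.213834-0.000000i)
Accumulated sum -0.213834-0.000000i; after 4π/(2l+1) scaling, -0.158066-0.000000i ⇒ P_8 = -0.158066

-0.158066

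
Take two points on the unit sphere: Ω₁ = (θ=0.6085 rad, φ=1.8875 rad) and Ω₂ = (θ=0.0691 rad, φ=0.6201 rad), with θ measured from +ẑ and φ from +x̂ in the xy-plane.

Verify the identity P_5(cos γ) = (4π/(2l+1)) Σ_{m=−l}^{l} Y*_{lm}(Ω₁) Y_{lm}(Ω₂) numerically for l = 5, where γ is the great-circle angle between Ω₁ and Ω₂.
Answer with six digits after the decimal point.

-0.344046

Summing Y*_{l m}(θ₁,φ₁)·Y_{l m}(θ₂,φ₂) over m ∈ [−5, 5]; prefactor 4π/(2·5+1) = 1.142397:
  term(m=-5) = +0.000000+0.000000i   from Y*(Ω₁)=-0.028328-0.000360i, Y(Ω₂)=-0.000001-0.000000i
  term(m=-4) = +0.000001-0.000004i   from Y*(Ω₁)=+0.038490+0.122694i, Y(Ω₂)=-0.000026-0.000020i
  term(m=-3) = -0.000234-0.000182i   from Y*(Ω₁)=+0.265941-0.190133i, Y(Ω₂)=-0.000259-0.000868i
  term(m=-2) = -0.006092+0.004229i   from Y*(Ω₁)=-0.373462-0.274251i, Y(Ω₂)=+0.005195-0.015138i
  term(m=-1) = +0.010399+0.033217i   from Y*(Ω₁)=-0.062311+0.190125i, Y(Ω₂)=+0.141580-0.101097i
  term(m=+0) = -0.309311-0.000000i   from Y*(Ω₁)=-0.342769-0.000000i, Y(Ω₂)=+0.902390+0.000000i
  term(m=+1) = +0.010399-0.033217i   from Y*(Ω₁)=+0.062311+0.190125i, Y(Ω₂)=-0.141580-0.101097i
  term(m=+2) = -0.006092-0.004229i   from Y*(Ω₁)=-0.373462+0.274251i, Y(Ω₂)=+0.005195+0.015138i
  term(m=+3) = -0.000234+0.000182i   from Y*(Ω₁)=-0.265941-0.190133i, Y(Ω₂)=+0.000259-0.000868i
  term(m=+4) = +0.000001+0.000004i   from Y*(Ω₁)=+0.038490-0.122694i, Y(Ω₂)=-0.000026+0.000020i
  term(m=+5) = +0.000000-0.000000i   from Y*(Ω₁)=+0.028328-0.000360i, Y(Ω₂)=+0.000001-0.000000i
Σ over m = -0.301162+0.000000i; ×(4π/11) → -0.344046+0.000000i. Real part: -0.344046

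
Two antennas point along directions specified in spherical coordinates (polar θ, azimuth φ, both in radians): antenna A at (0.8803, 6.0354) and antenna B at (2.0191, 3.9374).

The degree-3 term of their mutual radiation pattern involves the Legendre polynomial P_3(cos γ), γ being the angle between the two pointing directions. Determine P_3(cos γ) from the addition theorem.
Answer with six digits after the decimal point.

0.326280

Term-by-term m-sum for l=3 (normalisation 4π/7 = 1.795196):
  term(m=-3) = (0.058371, 0.000631)   from Y*(Ω₁)=(0.140738, -0.129375), Y(Ω₂)=(0.222557, 0.209074)
  term(m=-2) = (0.068716, 0.121027)   from Y*(Ω₁)=(0.340324, -0.183967), Y(Ω₂)=(0.007489, 0.359670)
  term(m=-1) = (0.002277, -0.003912)   from Y*(Ω₁)=(0.248384, -0.062837), Y(Ω₂)=(0.012362, -0.012622)
  term(m=+0) = (-0.076977, -0.000000)   from Y*(Ω₁)=(-0.230949, -0.000000), Y(Ω₂)=(0.333309, 0.000000)
  term(m=+1) = (0.002277, 0.003912)   from Y*(Ω₁)=(-0.248384, -0.062837), Y(Ω₂)=(-0.012362, -0.012622)
  term(m=+2) = (0.068716, -0.121027)   from Y*(Ω₁)=(0.340324, 0.183967), Y(Ω₂)=(0.007489, -0.359670)
  term(m=+3) = (0.058371, -0.000631)   from Y*(Ω₁)=(-0.140738, -0.129375), Y(Ω₂)=(-0.222557, 0.209074)
Σ over m = (0.181752, -0.000000); ×(4π/7) → (0.326280, -0.000000). Real part: 0.326280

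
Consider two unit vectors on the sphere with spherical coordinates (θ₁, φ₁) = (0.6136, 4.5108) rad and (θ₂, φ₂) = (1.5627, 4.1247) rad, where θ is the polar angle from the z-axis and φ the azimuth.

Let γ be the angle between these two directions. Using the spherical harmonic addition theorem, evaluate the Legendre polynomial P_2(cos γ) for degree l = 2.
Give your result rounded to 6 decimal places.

Summing Y*_{l m}(θ₁,φ₁)·Y_{l m}(θ₂,φ₂) over m ∈ [−2, 2]; prefactor 4π/(2·2+1) = 2.513274:
  [-2]  conj(Y_{2,-2})(Ω₁) = -0.11780 + 0.05025j ; Y_{2,-2}(Ω₂) = -0.14878 - 0.35644j ; Δ = 0.03544 + 0.03451j
  [-1]  conj(Y_{2,-1})(Ω₁) = -0.07282 - 0.35633j ; Y_{2,-1}(Ω₂) = -0.00347 + 0.00521j ; Δ = 0.00211 + 0.00086j
  [+0]  conj(Y_{2,0})(Ω₁) = 0.31707 + 0.00000j ; Y_{2,0}(Ω₂) = -0.31533 + 0.00000j ; Δ = -0.09998 + 0.00000j
  [+1]  conj(Y_{2,1})(Ω₁) = 0.07282 - 0.35633j ; Y_{2,1}(Ω₂) = 0.00347 + 0.00521j ; Δ = 0.00211 - 0.00086j
  [+2]  conj(Y_{2,2})(Ω₁) = -0.11780 - 0.05025j ; Y_{2,2}(Ω₂) = -0.14878 + 0.35644j ; Δ = 0.03544 - 0.03451j
Σ over m = -0.02489 + 0.00000j; ×(4π/5) → -0.06256 + 0.00000j. Real part: -0.062555

-0.062555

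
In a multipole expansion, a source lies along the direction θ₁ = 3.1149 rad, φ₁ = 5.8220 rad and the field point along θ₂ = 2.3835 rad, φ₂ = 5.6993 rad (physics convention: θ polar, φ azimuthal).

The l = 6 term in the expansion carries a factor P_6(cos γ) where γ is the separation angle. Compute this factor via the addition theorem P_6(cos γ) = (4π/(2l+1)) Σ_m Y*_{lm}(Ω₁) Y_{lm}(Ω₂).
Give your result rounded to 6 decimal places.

-0.263843

Addition theorem: P_6(cos γ) = (4π/13) Σ_m Y*_{lm}(Ω₁) Y_{lm}(Ω₂), m = −6…6:
  term(m=-6) = +0.000000+0.000000i   from Y*(Ω₁)=-0.000000-0.000000i, Y(Ω₂)=-0.047725-0.018058i
  term(m=-5) = +0.000000+0.000000i   from Y*(Ω₁)=+0.000000+0.000000i, Y(Ω₂)=+0.182102-0.041136i
  term(m=-4) = +0.000001+0.000000i   from Y*(Ω₁)=-0.000000-0.000002i, Y(Ω₂)=-0.264957+0.276134i
  term(m=-3) = +0.000040+0.000015i   from Y*(Ω₁)=-0.000018+0.000097i, Y(Ω₂)=+0.077432-0.423453i
  term(m=-2) = +0.000378+0.000095i   from Y*(Ω₁)=+0.002237-0.002952i, Y(Ω₂)=+0.041300+0.096865i
  term(m=-1) = -0.029407-0.003626i   from Y*(Ω₁)=-0.078493+0.039005i, Y(Ω₂)=+0.282040+0.186354i
  term(m=+0) = -0.214971+0.000000i   from Y*(Ω₁)=+1.009512-0.000000i, Y(Ω₂)=-0.212945+0.000000i
  term(m=+1) = -0.029407+0.003626i   from Y*(Ω₁)=+0.078493+0.039005i, Y(Ω₂)=-0.282040+0.186354i
  term(m=+2) = +0.000378-0.000095i   from Y*(Ω₁)=+0.002237+0.002952i, Y(Ω₂)=+0.041300-0.096865i
  term(m=+3) = +0.000040-0.000015i   from Y*(Ω₁)=+0.000018+0.000097i, Y(Ω₂)=-0.077432-0.423453i
  term(m=+4) = +0.000001-0.000000i   from Y*(Ω₁)=-0.000000+0.000002i, Y(Ω₂)=-0.264957-0.276134i
  term(m=+5) = +0.000000-0.000000i   from Y*(Ω₁)=-0.000000+0.000000i, Y(Ω₂)=-0.182102-0.041136i
  term(m=+6) = +0.000000-0.000000i   from Y*(Ω₁)=-0.000000+0.000000i, Y(Ω₂)=-0.047725+0.018058i
Total Σ_m = -0.272948+0.000000i. Multiply by 0.966644: -0.263843+0.000000i. P_6(cos γ) = -0.263843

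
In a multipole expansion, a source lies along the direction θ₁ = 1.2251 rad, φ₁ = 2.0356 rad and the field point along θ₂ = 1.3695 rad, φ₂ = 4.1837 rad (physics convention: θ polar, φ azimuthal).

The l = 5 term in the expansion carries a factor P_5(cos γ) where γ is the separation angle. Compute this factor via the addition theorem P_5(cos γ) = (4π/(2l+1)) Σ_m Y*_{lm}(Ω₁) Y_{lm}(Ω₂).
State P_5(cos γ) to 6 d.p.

Term-by-term m-sum for l=5 (normalisation 4π/11 = 1.142397):
  [-5]  conj(Y_{5,-5})(Ω₁) = (-0.249597, -0.234030) ; Y_{5,-5}(Ω₂) = (-0.200259, -0.368191) ; Δ = (-0.036184, 0.138766)
  [-4]  conj(Y_{5,-4})(Ω₁) = (-0.110841, 0.373589) ; Y_{5,-4}(Ω₂) = (-0.139971, 0.231424) ; Δ = (-0.070943, -0.077943)
  [-3]  conj(Y_{5,-3})(Ω₁) = (0.009469, -0.001688) ; Y_{5,-3}(Ω₂) = (-0.208308, -0.003181) ; Δ = (-0.001978, 0.000321)
  [-2]  conj(Y_{5,-2})(Ω₁) = (0.199324, 0.267049) ; Y_{5,-2}(Ω₂) = (0.140615, 0.249381) ; Δ = (-0.038569, 0.087259)
  [-1]  conj(Y_{5,-1})(Ω₁) = (0.044659, -0.089060) ; Y_{5,-1}(Ω₂) = (-0.075013, 0.128412) ; Δ = (0.008086, 0.012415)
  [+0]  conj(Y_{5,0})(Ω₁) = (0.308833, -0.000000) ; Y_{5,0}(Ω₂) = (0.287666, 0.000000) ; Δ = (0.088841, 0.000000)
  [+1]  conj(Y_{5,1})(Ω₁) = (-0.044659, -0.089060) ; Y_{5,1}(Ω₂) = (0.075013, 0.128412) ; Δ = (0.008086, -0.012415)
  [+2]  conj(Y_{5,2})(Ω₁) = (0.199324, -0.267049) ; Y_{5,2}(Ω₂) = (0.140615, -0.249381) ; Δ = (-0.038569, -0.087259)
  [+3]  conj(Y_{5,3})(Ω₁) = (-0.009469, -0.001688) ; Y_{5,3}(Ω₂) = (0.208308, -0.003181) ; Δ = (-0.001978, -0.000321)
  [+4]  conj(Y_{5,4})(Ω₁) = (-0.110841, -0.373589) ; Y_{5,4}(Ω₂) = (-0.139971, -0.231424) ; Δ = (-0.070943, 0.077943)
  [+5]  conj(Y_{5,5})(Ω₁) = (0.249597, -0.234030) ; Y_{5,5}(Ω₂) = (0.200259, -0.368191) ; Δ = (-0.036184, -0.138766)
Total Σ_m = (-0.190335, 0.000000). Multiply by 1.142397: (-0.217438, 0.000000). P_5(cos γ) = -0.217438

-0.217438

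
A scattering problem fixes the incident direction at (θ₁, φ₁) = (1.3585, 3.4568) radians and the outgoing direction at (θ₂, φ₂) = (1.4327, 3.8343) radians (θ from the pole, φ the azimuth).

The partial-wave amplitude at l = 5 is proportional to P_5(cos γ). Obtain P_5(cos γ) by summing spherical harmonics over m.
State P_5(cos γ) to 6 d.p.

Summing Y*_{l m}(θ₁,φ₁)·Y_{l m}(θ₂,φ₂) over m ∈ [−5, 5]; prefactor 4π/(2·5+1) = 1.142397:
  m=-5: Y*=+0.002171-0.414314i  Y=+0.419723-0.139998i  product -0.057092-0.174201i
  m=-4: Y*=+0.086141+0.268947i  Y=-0.181245-0.070457i  product +0.003337-0.054814i
  m=-3: Y*=+0.113558+0.157337i  Y=-0.135466-0.243707i  product +0.022961-0.048989i
  m=-2: Y*=-0.238937-0.174364i  Y=-0.039789+0.212167i  product +0.046501-0.043757i
  m=-1: Y*=-0.124972-0.040751i  Y=-0.181195+0.150373i  product +0.028772-0.011409i
  m=+0: Y*=+0.296109-0.000000i  Y=+0.220496+0.000000i  product +0.065291+0.000000i
  m=+1: Y*=+0.124972-0.040751i  Y=+0.181195+0.150373i  product +0.028772+0.011409i
  m=+2: Y*=-0.238937+0.174364i  Y=-0.039789-0.212167i  product +0.046501+0.043757i
  m=+3: Y*=-0.113558+0.157337i  Y=+0.135466-0.243707i  product +0.022961+0.048989i
  m=+4: Y*=+0.086141-0.268947i  Y=-0.181245+0.070457i  product +0.003337+0.054814i
  m=+5: Y*=-0.002171-0.414314i  Y=-0.419723-0.139998i  product -0.057092+0.174201i
Σ over m = +0.154249-0.000000i; ×(4π/11) → +0.176214-0.000000i. Real part: 0.176214

0.176214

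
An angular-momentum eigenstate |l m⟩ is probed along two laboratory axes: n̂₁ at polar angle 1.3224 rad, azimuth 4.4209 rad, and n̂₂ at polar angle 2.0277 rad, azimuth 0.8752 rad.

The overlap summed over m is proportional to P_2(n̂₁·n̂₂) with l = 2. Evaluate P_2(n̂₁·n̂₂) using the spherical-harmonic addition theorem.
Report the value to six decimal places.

Expand P_2 via completeness: Σ_{m} conj(Y_{2,m}) at Ω₁ times Y_{2,m} at Ω₂ —
  [-2]  conj(Y_{2,-2})(Ω₁) = -0.30298 + 0.19980j ; Y_{2,-2}(Ω₂) = -0.05557 - 0.30609j ; Δ = 0.07799 + 0.08164j
  [-1]  conj(Y_{2,-1})(Ω₁) = -0.05291 - 0.17634j ; Y_{2,-1}(Ω₂) = -0.19601 + 0.23480j ; Δ = 0.05177 + 0.02214j
  [+0]  conj(Y_{2,0})(Ω₁) = -0.25820 + 0.00000j ; Y_{2,0}(Ω₂) = -0.13124 + 0.00000j ; Δ = 0.03389 + 0.00000j
  [+1]  conj(Y_{2,1})(Ω₁) = 0.05291 - 0.17634j ; Y_{2,1}(Ω₂) = 0.19601 + 0.23480j ; Δ = 0.05177 - 0.02214j
  [+2]  conj(Y_{2,2})(Ω₁) = -0.30298 - 0.19980j ; Y_{2,2}(Ω₂) = -0.05557 + 0.30609j ; Δ = 0.07799 - 0.08164j
Total Σ_m = 0.29342 + 0.00000j. Multiply by 2.513274: 0.73745 + 0.00000j. P_2(cos γ) = 0.737447

0.737447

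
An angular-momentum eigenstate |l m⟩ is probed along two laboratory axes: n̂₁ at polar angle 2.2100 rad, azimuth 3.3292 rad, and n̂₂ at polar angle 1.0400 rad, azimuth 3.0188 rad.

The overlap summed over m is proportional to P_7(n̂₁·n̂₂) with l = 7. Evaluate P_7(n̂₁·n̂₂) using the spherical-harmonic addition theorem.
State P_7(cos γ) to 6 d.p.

Summing Y*_{l m}(θ₁,φ₁)·Y_{l m}(θ₂,φ₂) over m ∈ [−7, 7]; prefactor 4π/(2·7+1) = 0.837758:
  term(m=-7) = -0.010775+0.015682i   from Y*(Ω₁)=-0.027317-0.103711i, Y(Ω₂)=-0.115810-0.134397i
  term(m=-6) = +0.033413-0.111317i   from Y*(Ω₁)=-0.128437-0.269209i, Y(Ω₂)=+0.288594+0.261801i
  term(m=-5) = +0.003398+0.180779i   from Y*(Ω₁)=-0.262023-0.357297i, Y(Ω₂)=-0.333554-0.235100i
  term(m=-4) = -0.006503-0.019036i   from Y*(Ω₁)=-0.216066-0.201460i, Y(Ω₂)=+0.060043+0.032117i
  term(m=-3) = +0.026041+0.035005i   from Y*(Ω₁)=+0.114979+0.072539i, Y(Ω₂)=+0.299388+0.115563i
  term(m=-2) = -0.066033-0.047222i   from Y*(Ω₁)=+0.337625+0.132982i, Y(Ω₂)=-0.217006-0.054391i
  term(m=-1) = -0.003616-0.001160i   from Y*(Ω₁)=+0.015721+0.002985i, Y(Ω₂)=-0.235535-0.029068i
  term(m=+0) = -0.090731-0.000000i   from Y*(Ω₁)=-0.353153-0.000000i, Y(Ω₂)=+0.256918+0.000000i
  term(m=+1) = -0.003616+0.001160i   from Y*(Ω₁)=-0.015721+0.002985i, Y(Ω₂)=+0.235535-0.029068i
  term(m=+2) = -0.066033+0.047222i   from Y*(Ω₁)=+0.337625-0.132982i, Y(Ω₂)=-0.217006+0.054391i
  term(m=+3) = +0.026041-0.035005i   from Y*(Ω₁)=-0.114979+0.072539i, Y(Ω₂)=-0.299388+0.115563i
  term(m=+4) = -0.006503+0.019036i   from Y*(Ω₁)=-0.216066+0.201460i, Y(Ω₂)=+0.060043-0.032117i
  term(m=+5) = +0.003398-0.180779i   from Y*(Ω₁)=+0.262023-0.357297i, Y(Ω₂)=+0.333554-0.235100i
  term(m=+6) = +0.033413+0.111317i   from Y*(Ω₁)=-0.128437+0.269209i, Y(Ω₂)=+0.288594-0.261801i
  term(m=+7) = -0.010775-0.015682i   from Y*(Ω₁)=+0.027317-0.103711i, Y(Ω₂)=+0.115810-0.134397i
Accumulated sum -0.138883+0.000000i; after 4π/(2l+1) scaling, -0.116350+0.000000i ⇒ P_7 = -0.116350

-0.116350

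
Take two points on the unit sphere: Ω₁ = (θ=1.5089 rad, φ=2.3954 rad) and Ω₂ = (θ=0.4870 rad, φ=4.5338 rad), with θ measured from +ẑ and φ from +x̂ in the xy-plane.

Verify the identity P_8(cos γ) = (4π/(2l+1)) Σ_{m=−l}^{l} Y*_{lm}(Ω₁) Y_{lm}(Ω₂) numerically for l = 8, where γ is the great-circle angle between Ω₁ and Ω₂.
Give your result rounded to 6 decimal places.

-0.031088

Summing Y*_{l m}(θ₁,φ₁)·Y_{l m}(θ₂,φ₂) over m ∈ [−8, 8]; prefactor 4π/(2·8+1) = 0.739198:
  term(m=-8) = (-0.000103, 0.000593)   from Y*(Ω₁)=(0.482823, 0.156604), Y(Ω₂)=(0.000168, 0.001174)
  term(m=-7) = (-0.000833, -0.000759)   from Y*(Ω₁)=(-0.061533, -0.109760), Y(Ω₂)=(0.008500, -0.002823)
  term(m=-6) = (-0.014345, 0.003878)   from Y*(Ω₁)=(0.081750, -0.341095), Y(Ω₂)=(-0.020283, -0.037194)
  term(m=-5) = (0.006160, -0.019665)   from Y*(Ω₁)=(-0.121866, 0.081485), Y(Ω₂)=(-0.109491, 0.088153)
  term(m=-4) = (-0.064315, -0.076417)   from Y*(Ω₁)=(-0.298916, -0.047265), Y(Ω₂)=(0.249351, 0.216220)
  term(m=-3) = (0.079228, -0.010520)   from Y*(Ω₁)=(0.096507, 0.122370), Y(Ω₂)=(0.261804, -0.440977)
  term(m=-2) = (0.047564, -0.102200)   from Y*(Ω₁)=(-0.022043, 0.280548), Y(Ω₂)=(-0.375290, -0.140052)
  term(m=-1) = (-0.011701, -0.018352)   from Y*(Ω₁)=(0.117240, -0.108389), Y(Ω₂)=(0.024215, -0.134149)
  term(m=+0) = (-0.125368, 0.000000)   from Y*(Ω₁)=(0.275145, -0.000000), Y(Ω₂)=(-0.455644, 0.000000)
  term(m=+1) = (-0.011701, 0.018352)   from Y*(Ω₁)=(-0.117240, -0.108389), Y(Ω₂)=(-0.024215, -0.134149)
  term(m=+2) = (0.047564, 0.102200)   from Y*(Ω₁)=(-0.022043, -0.280548), Y(Ω₂)=(-0.375290, 0.140052)
  term(m=+3) = (0.079228, 0.010520)   from Y*(Ω₁)=(-0.096507, 0.122370), Y(Ω₂)=(-0.261804, -0.440977)
  term(m=+4) = (-0.064315, 0.076417)   from Y*(Ω₁)=(-0.298916, 0.047265), Y(Ω₂)=(0.249351, -0.216220)
  term(m=+5) = (0.006160, 0.019665)   from Y*(Ω₁)=(0.121866, 0.081485), Y(Ω₂)=(0.109491, 0.088153)
  term(m=+6) = (-0.014345, -0.003878)   from Y*(Ω₁)=(0.081750, 0.341095), Y(Ω₂)=(-0.020283, 0.037194)
  term(m=+7) = (-0.000833, 0.000759)   from Y*(Ω₁)=(0.061533, -0.109760), Y(Ω₂)=(-0.008500, -0.002823)
  term(m=+8) = (-0.000103, -0.000593)   from Y*(Ω₁)=(0.482823, -0.156604), Y(Ω₂)=(0.000168, -0.001174)
Total Σ_m = (-0.042057, 0.000000). Multiply by 0.739198: (-0.031088, 0.000000). P_8(cos γ) = -0.031088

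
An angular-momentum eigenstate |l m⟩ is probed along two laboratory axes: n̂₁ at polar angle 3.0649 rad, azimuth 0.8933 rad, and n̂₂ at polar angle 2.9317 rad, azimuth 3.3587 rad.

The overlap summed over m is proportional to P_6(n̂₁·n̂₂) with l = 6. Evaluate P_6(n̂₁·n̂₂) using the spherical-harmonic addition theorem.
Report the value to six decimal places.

Expand P_6 via completeness: Σ_{m} conj(Y_{6,m}) at Ω₁ times Y_{6,m} at Ω₂ —
  m=-6: Y*=+0.000000-0.000000i  Y=+0.000010-0.000038i  product -0.000000-0.000000i
  m=-5: Y*=+0.000001+0.000004i  Y=+0.000300-0.000568i  product +0.000000+0.000000i
  m=-4: Y*=-0.000111-0.000051i  Y=+0.004136-0.004887i  product -0.000001+0.000000i
  m=-3: Y*=+0.002075-0.001033i  Y=+0.034474-0.026280i  product +0.000044-0.000090i
  m=-2: Y*=-0.006436+0.029357i  Y=+0.179300-0.083147i  product +0.001287+0.005799i
  m=-1: Y*=-0.153676-0.191014i  Y=+0.532834-0.117535i  product -0.104335-0.083717i
  m=+0: Y*=+0.955240-0.000000i  Y=+0.597569+0.000000i  product +0.570822+0.000000i
  m=+1: Y*=+0.153676-0.191014i  Y=-0.532834-0.117535i  product -0.104335+0.083717i
  m=+2: Y*=-0.006436-0.029357i  Y=+0.179300+0.083147i  product +0.001287-0.005799i
  m=+3: Y*=-0.002075-0.001033i  Y=-0.034474-0.026280i  product +0.000044+0.000090i
  m=+4: Y*=-0.000111+0.000051i  Y=+0.004136+0.004887i  product -0.000001-0.000000i
  m=+5: Y*=-0.000001+0.000004i  Y=-0.000300-0.000568i  product +0.000000-0.000000i
  m=+6: Y*=+0.000000+0.000000i  Y=+0.000010+0.000038i  product -0.000000+0.000000i
Accumulated sum +0.364814+0.000000i; after 4π/(2l+1) scaling, +0.352645+0.000000i ⇒ P_6 = 0.352645

0.352645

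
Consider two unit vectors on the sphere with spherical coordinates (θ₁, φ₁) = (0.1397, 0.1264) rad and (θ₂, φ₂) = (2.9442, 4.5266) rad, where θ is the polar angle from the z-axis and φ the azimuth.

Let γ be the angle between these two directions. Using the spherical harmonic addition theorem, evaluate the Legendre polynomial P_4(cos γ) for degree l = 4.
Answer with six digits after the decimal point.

Expand P_4 via completeness: Σ_{m} conj(Y_{4,m}) at Ω₁ times Y_{4,m} at Ω₂ —
  term(m=-4) = +0.000000+0.000000i   from Y*(Ω₁)=+0.000146+0.000081i, Y(Ω₂)=+0.000482+0.000443i
  term(m=-3) = -0.000025+0.000018i   from Y*(Ω₁)=+0.003109+0.001239i, Y(Ω₂)=-0.004897+0.007856i
  term(m=-2) = -0.002275-0.001640i   from Y*(Ω₁)=+0.036828+0.009514i, Y(Ω₂)=-0.068700-0.026771i
  term(m=-1) = +0.026279-0.081424i   from Y*(Ω₁)=+0.250070+0.031778i, Y(Ω₂)=+0.062697-0.333574i
  term(m=+0) = +0.527534+0.000000i   from Y*(Ω₁)=+0.765631-0.000000i, Y(Ω₂)=+0.689019+0.000000i
  term(m=+1) = +0.026279+0.081424i   from Y*(Ω₁)=-0.250070+0.031778i, Y(Ω₂)=-0.062697-0.333574i
  term(m=+2) = -0.002275+0.001640i   from Y*(Ω₁)=+0.036828-0.009514i, Y(Ω₂)=-0.068700+0.026771i
  term(m=+3) = -0.000025-0.000018i   from Y*(Ω₁)=-0.003109+0.001239i, Y(Ω₂)=+0.004897+0.007856i
  term(m=+4) = +0.000000-0.000000i   from Y*(Ω₁)=+0.000146-0.000081i, Y(Ω₂)=+0.000482-0.000443i
Σ over m = +0.575492+0.000000i; ×(4π/9) → +0.803539+0.000000i. Real part: 0.803539

0.803539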